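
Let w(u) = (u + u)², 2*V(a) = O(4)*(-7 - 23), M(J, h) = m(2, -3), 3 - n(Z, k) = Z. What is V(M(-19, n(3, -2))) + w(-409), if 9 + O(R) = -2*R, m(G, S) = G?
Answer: 669379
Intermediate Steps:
n(Z, k) = 3 - Z
M(J, h) = 2
O(R) = -9 - 2*R
V(a) = 255 (V(a) = ((-9 - 2*4)*(-7 - 23))/2 = ((-9 - 8)*(-30))/2 = (-17*(-30))/2 = (½)*510 = 255)
w(u) = 4*u² (w(u) = (2*u)² = 4*u²)
V(M(-19, n(3, -2))) + w(-409) = 255 + 4*(-409)² = 255 + 4*167281 = 255 + 669124 = 669379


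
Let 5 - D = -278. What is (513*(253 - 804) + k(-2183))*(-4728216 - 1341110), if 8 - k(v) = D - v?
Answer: 1730492298446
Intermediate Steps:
D = 283 (D = 5 - 1*(-278) = 5 + 278 = 283)
k(v) = -275 + v (k(v) = 8 - (283 - v) = 8 + (-283 + v) = -275 + v)
(513*(253 - 804) + k(-2183))*(-4728216 - 1341110) = (513*(253 - 804) + (-275 - 2183))*(-4728216 - 1341110) = (513*(-551) - 2458)*(-6069326) = (-282663 - 2458)*(-6069326) = -285121*(-6069326) = 1730492298446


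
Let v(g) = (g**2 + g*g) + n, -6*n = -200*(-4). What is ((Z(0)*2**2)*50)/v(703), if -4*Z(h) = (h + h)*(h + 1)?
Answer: 0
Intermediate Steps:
Z(h) = -h*(1 + h)/2 (Z(h) = -(h + h)*(h + 1)/4 = -2*h*(1 + h)/4 = -h*(1 + h)/2)
n = -400/3 (n = -(-100)*(-4)/3 = -1/6*800 = -400/3 ≈ -133.33)
v(g) = -400/3 + 2*g**2 (v(g) = (g**2 + g*g) - 400/3 = (g**2 + g**2) - 400/3 = 2*g**2 - 400/3 = -400/3 + 2*g**2)
((Z(0)*2**2)*50)/v(703) = ((-1/2*0*(1 + 0)*2**2)*50)/(-400/3 + 2*703**2) = ((-1/2*0*1*4)*50)/(-400/3 + 2*494209) = ((0*4)*50)/(-400/3 + 988418) = (0*50)/(2964854/3) = 0*(3/2964854) = 0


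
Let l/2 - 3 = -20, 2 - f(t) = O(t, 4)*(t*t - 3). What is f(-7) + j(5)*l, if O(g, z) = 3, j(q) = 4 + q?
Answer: -442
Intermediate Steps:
f(t) = 11 - 3*t**2 (f(t) = 2 - 3*(t*t - 3) = 2 - 3*(t**2 - 3) = 2 - 3*(-3 + t**2) = 2 - (-9 + 3*t**2) = 2 + (9 - 3*t**2) = 11 - 3*t**2)
l = -34 (l = 6 + 2*(-20) = 6 - 40 = -34)
f(-7) + j(5)*l = (11 - 3*(-7)**2) + (4 + 5)*(-34) = (11 - 3*49) + 9*(-34) = (11 - 147) - 306 = -136 - 306 = -442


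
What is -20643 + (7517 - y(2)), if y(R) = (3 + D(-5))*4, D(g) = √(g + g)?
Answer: -13138 - 4*I*√10 ≈ -13138.0 - 12.649*I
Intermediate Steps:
D(g) = √2*√g (D(g) = √(2*g) = √2*√g)
y(R) = 12 + 4*I*√10 (y(R) = (3 + √2*√(-5))*4 = (3 + √2*(I*√5))*4 = (3 + I*√10)*4 = 12 + 4*I*√10)
-20643 + (7517 - y(2)) = -20643 + (7517 - (12 + 4*I*√10)) = -20643 + (7517 + (-12 - 4*I*√10)) = -20643 + (7505 - 4*I*√10) = -13138 - 4*I*√10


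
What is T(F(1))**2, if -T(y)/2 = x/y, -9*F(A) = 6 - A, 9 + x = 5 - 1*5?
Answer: 26244/25 ≈ 1049.8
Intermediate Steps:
x = -9 (x = -9 + (5 - 1*5) = -9 + (5 - 5) = -9 + 0 = -9)
F(A) = -2/3 + A/9 (F(A) = -(6 - A)/9 = -2/3 + A/9)
T(y) = 18/y (T(y) = -(-18)/y = 18/y)
T(F(1))**2 = (18/(-2/3 + (1/9)*1))**2 = (18/(-2/3 + 1/9))**2 = (18/(-5/9))**2 = (18*(-9/5))**2 = (-162/5)**2 = 26244/25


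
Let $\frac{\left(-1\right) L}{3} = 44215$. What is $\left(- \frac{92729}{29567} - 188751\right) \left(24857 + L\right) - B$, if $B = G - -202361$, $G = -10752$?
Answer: $\frac{601547688232945}{29567} \approx 2.0345 \cdot 10^{10}$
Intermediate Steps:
$L = -132645$ ($L = \left(-3\right) 44215 = -132645$)
$B = 191609$ ($B = -10752 - -202361 = -10752 + 202361 = 191609$)
$\left(- \frac{92729}{29567} - 188751\right) \left(24857 + L\right) - B = \left(- \frac{92729}{29567} - 188751\right) \left(24857 - 132645\right) - 191609 = \left(\left(-92729\right) \frac{1}{29567} - 188751\right) \left(-107788\right) - 191609 = \left(- \frac{92729}{29567} - 188751\right) \left(-107788\right) - 191609 = \left(- \frac{5580893546}{29567}\right) \left(-107788\right) - 191609 = \frac{601553353536248}{29567} - 191609 = \frac{601547688232945}{29567}$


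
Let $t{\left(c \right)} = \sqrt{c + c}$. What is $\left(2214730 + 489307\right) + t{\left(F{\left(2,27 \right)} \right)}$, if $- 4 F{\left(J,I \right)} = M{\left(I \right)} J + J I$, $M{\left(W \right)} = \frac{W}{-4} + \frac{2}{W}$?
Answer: $2704037 + \frac{i \sqrt{6585}}{18} \approx 2.704 \cdot 10^{6} + 4.5082 i$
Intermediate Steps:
$M{\left(W \right)} = \frac{2}{W} - \frac{W}{4}$ ($M{\left(W \right)} = W \left(- \frac{1}{4}\right) + \frac{2}{W} = - \frac{W}{4} + \frac{2}{W} = \frac{2}{W} - \frac{W}{4}$)
$F{\left(J,I \right)} = - \frac{I J}{4} - \frac{J \left(\frac{2}{I} - \frac{I}{4}\right)}{4}$ ($F{\left(J,I \right)} = - \frac{\left(\frac{2}{I} - \frac{I}{4}\right) J + J I}{4} = - \frac{J \left(\frac{2}{I} - \frac{I}{4}\right) + I J}{4} = - \frac{I J + J \left(\frac{2}{I} - \frac{I}{4}\right)}{4} = - \frac{I J}{4} - \frac{J \left(\frac{2}{I} - \frac{I}{4}\right)}{4}$)
$t{\left(c \right)} = \sqrt{2} \sqrt{c}$ ($t{\left(c \right)} = \sqrt{2 c} = \sqrt{2} \sqrt{c}$)
$\left(2214730 + 489307\right) + t{\left(F{\left(2,27 \right)} \right)} = \left(2214730 + 489307\right) + \sqrt{2} \sqrt{\left(- \frac{1}{16}\right) 2 \cdot \frac{1}{27} \left(8 + 3 \cdot 27^{2}\right)} = 2704037 + \sqrt{2} \sqrt{\left(- \frac{1}{16}\right) 2 \cdot \frac{1}{27} \left(8 + 3 \cdot 729\right)} = 2704037 + \sqrt{2} \sqrt{\left(- \frac{1}{16}\right) 2 \cdot \frac{1}{27} \left(8 + 2187\right)} = 2704037 + \sqrt{2} \sqrt{\left(- \frac{1}{16}\right) 2 \cdot \frac{1}{27} \cdot 2195} = 2704037 + \sqrt{2} \sqrt{- \frac{2195}{216}} = 2704037 + \sqrt{2} \frac{i \sqrt{13170}}{36} = 2704037 + \frac{i \sqrt{6585}}{18}$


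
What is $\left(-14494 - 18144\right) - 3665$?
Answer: $-36303$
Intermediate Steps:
$\left(-14494 - 18144\right) - 3665 = -32638 - 3665 = -36303$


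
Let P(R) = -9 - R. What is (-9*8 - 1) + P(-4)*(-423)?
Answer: 2042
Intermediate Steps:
(-9*8 - 1) + P(-4)*(-423) = (-9*8 - 1) + (-9 - 1*(-4))*(-423) = (-72 - 1) + (-9 + 4)*(-423) = -73 - 5*(-423) = -73 + 2115 = 2042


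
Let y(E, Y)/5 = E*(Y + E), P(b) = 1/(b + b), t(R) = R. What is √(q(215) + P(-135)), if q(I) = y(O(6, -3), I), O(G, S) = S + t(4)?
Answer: 7*√178530/90 ≈ 32.863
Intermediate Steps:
O(G, S) = 4 + S (O(G, S) = S + 4 = 4 + S)
P(b) = 1/(2*b)
y(E, Y) = 5*E*(E + Y) (y(E, Y) = 5*(E*(Y + E)) = 5*(E*(E + Y)) = 5*E*(E + Y))
q(I) = 5 + 5*I (q(I) = 5*(4 - 3)*((4 - 3) + I) = 5*1*(1 + I) = 5 + 5*I)
√(q(215) + P(-135)) = √((5 + 5*215) + (½)/(-135)) = √((5 + 1075) + (½)*(-1/135)) = √(1080 - 1/270) = √(291599/270) = 7*√178530/90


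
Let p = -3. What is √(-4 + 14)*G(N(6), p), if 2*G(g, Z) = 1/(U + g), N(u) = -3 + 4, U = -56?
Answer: -√10/110 ≈ -0.028748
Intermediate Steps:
N(u) = 1
G(g, Z) = 1/(2*(-56 + g))
√(-4 + 14)*G(N(6), p) = √(-4 + 14)*(1/(2*(-56 + 1))) = √10*((½)/(-55)) = √10*((½)*(-1/55)) = √10*(-1/110) = -√10/110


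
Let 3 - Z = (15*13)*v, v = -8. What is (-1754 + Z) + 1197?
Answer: 1006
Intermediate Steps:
Z = 1563 (Z = 3 - 15*13*(-8) = 3 - 195*(-8) = 3 - 1*(-1560) = 3 + 1560 = 1563)
(-1754 + Z) + 1197 = (-1754 + 1563) + 1197 = -191 + 1197 = 1006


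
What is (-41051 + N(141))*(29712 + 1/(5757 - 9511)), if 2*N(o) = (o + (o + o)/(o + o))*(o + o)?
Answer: -2345550413563/3754 ≈ -6.2481e+8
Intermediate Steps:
N(o) = o*(1 + o) (N(o) = ((o + (o + o)/(o + o))*(o + o))/2 = ((o + (2*o)/((2*o)))*(2*o))/2 = ((o + (2*o)*(1/(2*o)))*(2*o))/2 = ((o + 1)*(2*o))/2 = ((1 + o)*(2*o))/2 = (2*o*(1 + o))/2 = o*(1 + o))
(-41051 + N(141))*(29712 + 1/(5757 - 9511)) = (-41051 + 141*(1 + 141))*(29712 + 1/(5757 - 9511)) = (-41051 + 141*142)*(29712 + 1/(-3754)) = (-41051 + 20022)*(29712 - 1/3754) = -21029*111538847/3754 = -2345550413563/3754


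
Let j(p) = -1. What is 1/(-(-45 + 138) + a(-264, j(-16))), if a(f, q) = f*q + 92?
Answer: 1/263 ≈ 0.0038023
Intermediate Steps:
a(f, q) = 92 + f*q
1/(-(-45 + 138) + a(-264, j(-16))) = 1/(-(-45 + 138) + (92 - 264*(-1))) = 1/(-1*93 + (92 + 264)) = 1/(-93 + 356) = 1/263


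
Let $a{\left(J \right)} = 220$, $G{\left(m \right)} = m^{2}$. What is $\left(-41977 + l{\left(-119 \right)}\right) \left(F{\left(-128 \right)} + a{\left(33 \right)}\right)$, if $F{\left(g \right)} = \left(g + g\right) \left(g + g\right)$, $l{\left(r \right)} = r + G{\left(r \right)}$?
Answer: $-1836893860$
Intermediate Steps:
$l{\left(r \right)} = r + r^{2}$
$F{\left(g \right)} = 4 g^{2}$ ($F{\left(g \right)} = 2 g 2 g = 4 g^{2}$)
$\left(-41977 + l{\left(-119 \right)}\right) \left(F{\left(-128 \right)} + a{\left(33 \right)}\right) = \left(-41977 - 119 \left(1 - 119\right)\right) \left(4 \left(-128\right)^{2} + 220\right) = \left(-41977 - -14042\right) \left(4 \cdot 16384 + 220\right) = \left(-41977 + 14042\right) \left(65536 + 220\right) = \left(-27935\right) 65756 = -1836893860$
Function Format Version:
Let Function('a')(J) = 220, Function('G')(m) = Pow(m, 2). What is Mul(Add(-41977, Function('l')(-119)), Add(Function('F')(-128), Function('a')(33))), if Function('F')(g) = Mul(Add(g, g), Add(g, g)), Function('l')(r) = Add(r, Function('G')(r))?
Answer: -1836893860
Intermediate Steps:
Function('l')(r) = Add(r, Pow(r, 2))
Function('F')(g) = Mul(4, Pow(g, 2)) (Function('F')(g) = Mul(Mul(2, g), Mul(2, g)) = Mul(4, Pow(g, 2)))
Mul(Add(-41977, Function('l')(-119)), Add(Function('F')(-128), Function('a')(33))) = Mul(Add(-41977, Mul(-119, Add(1, -119))), Add(Mul(4, Pow(-128, 2)), 220)) = Mul(Add(-41977, Mul(-119, -118)), Add(Mul(4, 16384), 220)) = Mul(Add(-41977, 14042), Add(65536, 220)) = Mul(-27935, 65756) = -1836893860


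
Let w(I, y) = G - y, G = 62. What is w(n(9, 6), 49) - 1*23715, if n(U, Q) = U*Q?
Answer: -23702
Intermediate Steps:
n(U, Q) = Q*U
w(I, y) = 62 - y
w(n(9, 6), 49) - 1*23715 = (62 - 1*49) - 1*23715 = (62 - 49) - 23715 = 13 - 23715 = -23702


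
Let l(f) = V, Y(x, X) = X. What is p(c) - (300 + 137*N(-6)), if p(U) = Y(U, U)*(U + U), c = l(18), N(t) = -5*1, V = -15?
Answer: 835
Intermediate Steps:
l(f) = -15
N(t) = -5
c = -15
p(U) = 2*U**2 (p(U) = U*(U + U) = U*(2*U) = 2*U**2)
p(c) - (300 + 137*N(-6)) = 2*(-15)**2 - (300 + 137*(-5)) = 2*225 - (300 - 685) = 450 - 1*(-385) = 450 + 385 = 835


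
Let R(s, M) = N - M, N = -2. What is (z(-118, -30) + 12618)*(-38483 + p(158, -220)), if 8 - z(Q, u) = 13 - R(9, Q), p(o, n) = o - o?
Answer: -489850107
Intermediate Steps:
R(s, M) = -2 - M
p(o, n) = 0
z(Q, u) = -7 - Q (z(Q, u) = 8 - (13 - (-2 - Q)) = 8 - (13 + (2 + Q)) = 8 - (15 + Q) = 8 + (-15 - Q) = -7 - Q)
(z(-118, -30) + 12618)*(-38483 + p(158, -220)) = ((-7 - 1*(-118)) + 12618)*(-38483 + 0) = ((-7 + 118) + 12618)*(-38483) = (111 + 12618)*(-38483) = 12729*(-38483) = -489850107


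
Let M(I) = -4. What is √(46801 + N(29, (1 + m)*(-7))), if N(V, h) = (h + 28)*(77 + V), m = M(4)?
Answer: √51995 ≈ 228.02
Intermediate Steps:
m = -4
N(V, h) = (28 + h)*(77 + V)
√(46801 + N(29, (1 + m)*(-7))) = √(46801 + (2156 + 28*29 + 77*((1 - 4)*(-7)) + 29*((1 - 4)*(-7)))) = √(46801 + (2156 + 812 + 77*(-3*(-7)) + 29*(-3*(-7)))) = √(46801 + (2156 + 812 + 77*21 + 29*21)) = √(46801 + (2156 + 812 + 1617 + 609)) = √(46801 + 5194) = √51995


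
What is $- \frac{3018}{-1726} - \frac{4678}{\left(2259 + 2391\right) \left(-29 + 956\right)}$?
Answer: $\frac{3250291418}{1860002325} \approx 1.7475$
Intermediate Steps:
$- \frac{3018}{-1726} - \frac{4678}{\left(2259 + 2391\right) \left(-29 + 956\right)} = \left(-3018\right) \left(- \frac{1}{1726}\right) - \frac{4678}{4650 \cdot 927} = \frac{1509}{863} - \frac{4678}{4310550} = \frac{1509}{863} - \frac{2339}{2155275} = \frac{3250291418}{1860002325}$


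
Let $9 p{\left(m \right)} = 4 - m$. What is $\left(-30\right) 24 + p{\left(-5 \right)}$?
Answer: $-719$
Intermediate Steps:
$p{\left(m \right)} = \frac{4}{9} - \frac{m}{9}$ ($p{\left(m \right)} = \frac{4 - m}{9} = \frac{4}{9} - \frac{m}{9}$)
$\left(-30\right) 24 + p{\left(-5 \right)} = \left(-30\right) 24 + \left(\frac{4}{9} - - \frac{5}{9}\right) = -720 + \left(\frac{4}{9} + \frac{5}{9}\right) = -720 + 1 = -719$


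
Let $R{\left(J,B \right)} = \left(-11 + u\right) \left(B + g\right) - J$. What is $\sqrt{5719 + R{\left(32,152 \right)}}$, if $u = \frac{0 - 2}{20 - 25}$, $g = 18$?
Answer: $\sqrt{3885} \approx 62.33$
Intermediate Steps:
$u = \frac{2}{5}$ ($u = - \frac{2}{-5} = \left(-2\right) \left(- \frac{1}{5}\right) = \frac{2}{5} \approx 0.4$)
$R{\left(J,B \right)} = - \frac{954}{5} - J - \frac{53 B}{5}$ ($R{\left(J,B \right)} = \left(-11 + \frac{2}{5}\right) \left(B + 18\right) - J = - \frac{53 \left(18 + B\right)}{5} - J = \left(- \frac{954}{5} - \frac{53 B}{5}\right) - J = - \frac{954}{5} - J - \frac{53 B}{5}$)
$\sqrt{5719 + R{\left(32,152 \right)}} = \sqrt{5719 - 1834} = \sqrt{3885}$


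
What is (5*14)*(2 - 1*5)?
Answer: -210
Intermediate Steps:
(5*14)*(2 - 1*5) = 70*(2 - 5) = 70*(-3) = -210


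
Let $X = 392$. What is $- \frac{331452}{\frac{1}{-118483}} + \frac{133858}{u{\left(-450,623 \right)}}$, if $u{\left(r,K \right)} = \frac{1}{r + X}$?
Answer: $39263663552$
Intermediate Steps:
$u{\left(r,K \right)} = \frac{1}{392 + r}$ ($u{\left(r,K \right)} = \frac{1}{r + 392} = \frac{1}{392 + r}$)
$- \frac{331452}{\frac{1}{-118483}} + \frac{133858}{u{\left(-450,623 \right)}} = - \frac{331452}{\frac{1}{-118483}} + \frac{133858}{\frac{1}{392 - 450}} = - \frac{331452}{- \frac{1}{118483}} + \frac{133858}{\frac{1}{-58}} = \left(-331452\right) \left(-118483\right) + \frac{133858}{- \frac{1}{58}} = 39271427316 + 133858 \left(-58\right) = 39271427316 - 7763764 = 39263663552$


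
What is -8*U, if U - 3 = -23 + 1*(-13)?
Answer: 264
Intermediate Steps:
U = -33 (U = 3 + (-23 + 1*(-13)) = 3 + (-23 - 13) = 3 - 36 = -33)
-8*U = -8*(-33) = 264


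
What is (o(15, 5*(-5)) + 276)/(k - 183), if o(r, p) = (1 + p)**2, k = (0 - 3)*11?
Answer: -71/18 ≈ -3.9444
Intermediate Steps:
k = -33 (k = -3*11 = -33)
(o(15, 5*(-5)) + 276)/(k - 183) = ((1 + 5*(-5))**2 + 276)/(-33 - 183) = ((1 - 25)**2 + 276)/(-216) = ((-24)**2 + 276)*(-1/216) = (576 + 276)*(-1/216) = 852*(-1/216) = -71/18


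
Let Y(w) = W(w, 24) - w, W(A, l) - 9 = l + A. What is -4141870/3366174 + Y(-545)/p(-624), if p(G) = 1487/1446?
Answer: 77234065121/2502750369 ≈ 30.860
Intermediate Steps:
W(A, l) = 9 + A + l (W(A, l) = 9 + (l + A) = 9 + (A + l) = 9 + A + l)
Y(w) = 33 (Y(w) = (9 + w + 24) - w = (33 + w) - w = 33)
p(G) = 1487/1446 (p(G) = 1487*(1/1446) = 1487/1446)
-4141870/3366174 + Y(-545)/p(-624) = -4141870/3366174 + 33/(1487/1446) = -4141870*1/3366174 + 33*(1446/1487) = -2070935/1683087 + 47718/1487 = 77234065121/2502750369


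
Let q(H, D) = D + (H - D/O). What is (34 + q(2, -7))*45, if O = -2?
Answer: 2295/2 ≈ 1147.5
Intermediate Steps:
q(H, D) = H + 3*D/2 (q(H, D) = D + (H - D/(-2)) = D + (H - D*(-1)/2) = D + (H - (-1)*D/2) = D + (H + D/2) = H + 3*D/2)
(34 + q(2, -7))*45 = (34 + (2 + (3/2)*(-7)))*45 = (34 + (2 - 21/2))*45 = (34 - 17/2)*45 = (51/2)*45 = 2295/2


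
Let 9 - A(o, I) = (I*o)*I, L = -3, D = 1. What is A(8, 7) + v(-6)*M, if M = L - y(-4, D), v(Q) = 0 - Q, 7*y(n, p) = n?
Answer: -2783/7 ≈ -397.57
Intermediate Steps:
y(n, p) = n/7
A(o, I) = 9 - o*I**2 (A(o, I) = 9 - I*o*I = 9 - o*I**2)
v(Q) = -Q
M = -17/7 (M = -3 - (-4)/7 = -3 - 1*(-4/7) = -3 + 4/7 = -17/7 ≈ -2.4286)
A(8, 7) + v(-6)*M = (9 - 1*8*7**2) - 1*(-6)*(-17/7) = (9 - 1*8*49) + 6*(-17/7) = (9 - 392) - 102/7 = -383 - 102/7 = -2783/7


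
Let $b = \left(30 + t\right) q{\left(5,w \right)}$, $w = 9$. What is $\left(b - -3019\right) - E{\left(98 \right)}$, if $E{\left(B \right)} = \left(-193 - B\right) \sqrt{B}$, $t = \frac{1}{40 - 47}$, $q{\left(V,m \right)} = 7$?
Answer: $3228 + 2037 \sqrt{2} \approx 6108.8$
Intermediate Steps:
$t = - \frac{1}{7}$ ($t = \frac{1}{-7} = - \frac{1}{7} \approx -0.14286$)
$b = 209$ ($b = \left(30 - \frac{1}{7}\right) 7 = \frac{209}{7} \cdot 7 = 209$)
$E{\left(B \right)} = \sqrt{B} \left(-193 - B\right)$
$\left(b - -3019\right) - E{\left(98 \right)} = \left(209 - -3019\right) - \sqrt{98} \left(-193 - 98\right) = \left(209 + 3019\right) - 7 \sqrt{2} \left(-193 - 98\right) = 3228 - 7 \sqrt{2} \left(-291\right) = 3228 - - 2037 \sqrt{2} = 3228 + 2037 \sqrt{2}$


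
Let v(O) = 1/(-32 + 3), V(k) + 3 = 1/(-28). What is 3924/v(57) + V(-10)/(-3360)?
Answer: -2141185519/18816 ≈ -1.1380e+5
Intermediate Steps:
V(k) = -85/28 (V(k) = -3 + 1/(-28) = -3 - 1/28 = -85/28)
v(O) = -1/29 (v(O) = 1/(-29) = -1/29)
3924/v(57) + V(-10)/(-3360) = 3924/(-1/29) - 85/28/(-3360) = 3924*(-29) - 85/28*(-1/3360) = -113796 + 17/18816 = -2141185519/18816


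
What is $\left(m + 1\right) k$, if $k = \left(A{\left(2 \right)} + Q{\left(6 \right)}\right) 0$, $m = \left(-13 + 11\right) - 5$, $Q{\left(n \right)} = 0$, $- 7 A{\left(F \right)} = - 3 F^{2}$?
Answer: $0$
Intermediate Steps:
$A{\left(F \right)} = \frac{3 F^{2}}{7}$ ($A{\left(F \right)} = - \frac{\left(-3\right) F^{2}}{7} = \frac{3 F^{2}}{7}$)
$m = -7$ ($m = -2 - 5 = -7$)
$k = 0$ ($k = \left(\frac{3 \cdot 2^{2}}{7} + 0\right) 0 = \left(\frac{3}{7} \cdot 4 + 0\right) 0 = \left(\frac{12}{7} + 0\right) 0 = \frac{12}{7} \cdot 0 = 0$)
$\left(m + 1\right) k = \left(-7 + 1\right) 0 = \left(-6\right) 0 = 0$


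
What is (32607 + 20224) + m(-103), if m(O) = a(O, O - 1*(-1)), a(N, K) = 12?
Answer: 52843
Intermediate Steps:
m(O) = 12
(32607 + 20224) + m(-103) = (32607 + 20224) + 12 = 52831 + 12 = 52843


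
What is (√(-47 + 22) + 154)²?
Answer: 23691 + 1540*I ≈ 23691.0 + 1540.0*I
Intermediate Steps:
(√(-47 + 22) + 154)² = (√(-25) + 154)² = (5*I + 154)² = (154 + 5*I)²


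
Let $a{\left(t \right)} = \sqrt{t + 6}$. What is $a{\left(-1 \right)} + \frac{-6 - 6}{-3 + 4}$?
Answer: $-12 + \sqrt{5} \approx -9.7639$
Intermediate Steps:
$a{\left(t \right)} = \sqrt{6 + t}$
$a{\left(-1 \right)} + \frac{-6 - 6}{-3 + 4} = \sqrt{6 - 1} + \frac{-6 - 6}{-3 + 4} = \sqrt{5} + \frac{-6 - 6}{1} = \sqrt{5} - 12 = -12 + \sqrt{5}$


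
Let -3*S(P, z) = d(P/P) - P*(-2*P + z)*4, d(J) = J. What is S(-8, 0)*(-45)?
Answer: 7695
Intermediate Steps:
S(P, z) = -⅓ + 4*P*(z - 2*P)/3 (S(P, z) = -(P/P - P*(-2*P + z)*4)/3 = -(1 - P*(z - 2*P)*4)/3 = -(1 - 4*P*(z - 2*P))/3 = -⅓ + 4*P*(z - 2*P)/3)
S(-8, 0)*(-45) = (-⅓ - 8/3*(-8)² + (4/3)*(-8)*0)*(-45) = (-⅓ - 8/3*64 + 0)*(-45) = (-⅓ - 512/3 + 0)*(-45) = -171*(-45) = 7695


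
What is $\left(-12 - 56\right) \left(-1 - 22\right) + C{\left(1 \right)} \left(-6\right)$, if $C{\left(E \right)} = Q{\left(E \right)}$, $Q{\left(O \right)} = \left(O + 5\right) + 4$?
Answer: $1504$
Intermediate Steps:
$Q{\left(O \right)} = 9 + O$ ($Q{\left(O \right)} = \left(5 + O\right) + 4 = 9 + O$)
$C{\left(E \right)} = 9 + E$
$\left(-12 - 56\right) \left(-1 - 22\right) + C{\left(1 \right)} \left(-6\right) = \left(-12 - 56\right) \left(-1 - 22\right) + \left(9 + 1\right) \left(-6\right) = \left(-68\right) \left(-23\right) + 10 \left(-6\right) = 1564 - 60 = 1504$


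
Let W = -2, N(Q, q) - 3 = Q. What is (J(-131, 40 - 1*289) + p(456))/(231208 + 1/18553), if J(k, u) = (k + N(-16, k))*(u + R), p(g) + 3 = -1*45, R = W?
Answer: 669689088/4289602025 ≈ 0.15612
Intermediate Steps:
N(Q, q) = 3 + Q
R = -2
p(g) = -48 (p(g) = -3 - 1*45 = -3 - 45 = -48)
J(k, u) = (-13 + k)*(-2 + u) (J(k, u) = (k + (3 - 16))*(u - 2) = (k - 13)*(-2 + u) = (-13 + k)*(-2 + u))
(J(-131, 40 - 1*289) + p(456))/(231208 + 1/18553) = ((26 - 13*(40 - 1*289) - 2*(-131) - 131*(40 - 1*289)) - 48)/(231208 + 1/18553) = ((26 - 13*(40 - 289) + 262 - 131*(40 - 289)) - 48)/(231208 + 1/18553) = ((26 - 13*(-249) + 262 - 131*(-249)) - 48)/(4289602025/18553) = ((26 + 3237 + 262 + 32619) - 48)*(18553/4289602025) = (36144 - 48)*(18553/4289602025) = 36096*(18553/4289602025) = 669689088/4289602025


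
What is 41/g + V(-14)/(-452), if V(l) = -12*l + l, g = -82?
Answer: -95/113 ≈ -0.84071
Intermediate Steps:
V(l) = -11*l
41/g + V(-14)/(-452) = 41/(-82) - 11*(-14)/(-452) = 41*(-1/82) + 154*(-1/452) = -½ - 77/226 = -95/113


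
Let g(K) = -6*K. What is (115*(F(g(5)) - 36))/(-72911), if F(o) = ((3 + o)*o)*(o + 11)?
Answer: 1773990/72911 ≈ 24.331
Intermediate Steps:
g(K) = -6*K
F(o) = o*(3 + o)*(11 + o) (F(o) = (o*(3 + o))*(11 + o) = o*(3 + o)*(11 + o))
(115*(F(g(5)) - 36))/(-72911) = (115*((-6*5)*(33 + (-6*5)**2 + 14*(-6*5)) - 36))/(-72911) = (115*(-30*(33 + (-30)**2 + 14*(-30)) - 36))*(-1/72911) = (115*(-30*(33 + 900 - 420) - 36))*(-1/72911) = (115*(-30*513 - 36))*(-1/72911) = (115*(-15390 - 36))*(-1/72911) = (115*(-15426))*(-1/72911) = -1773990*(-1/72911) = 1773990/72911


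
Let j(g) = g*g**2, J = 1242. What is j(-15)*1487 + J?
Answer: -5017383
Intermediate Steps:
j(g) = g**3
j(-15)*1487 + J = (-15)**3*1487 + 1242 = -3375*1487 + 1242 = -5018625 + 1242 = -5017383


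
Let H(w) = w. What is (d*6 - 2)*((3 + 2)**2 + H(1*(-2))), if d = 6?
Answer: 782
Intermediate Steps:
(d*6 - 2)*((3 + 2)**2 + H(1*(-2))) = (6*6 - 2)*((3 + 2)**2 + 1*(-2)) = (36 - 2)*(5**2 - 2) = 34*(25 - 2) = 34*23 = 782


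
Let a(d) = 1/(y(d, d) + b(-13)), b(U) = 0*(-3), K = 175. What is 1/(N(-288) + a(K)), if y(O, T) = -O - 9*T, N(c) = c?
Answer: -1750/504001 ≈ -0.0034722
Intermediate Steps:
b(U) = 0
a(d) = -1/(10*d) (a(d) = 1/((-d - 9*d) + 0) = 1/(-10*d + 0) = 1/(-10*d) = -1/(10*d))
1/(N(-288) + a(K)) = 1/(-288 - ⅒/175) = 1/(-288 - ⅒*1/175) = 1/(-288 - 1/1750) = 1/(-504001/1750) = -1750/504001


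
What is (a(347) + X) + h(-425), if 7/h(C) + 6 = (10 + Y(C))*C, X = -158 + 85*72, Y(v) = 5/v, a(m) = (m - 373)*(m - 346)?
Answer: 25233929/4251 ≈ 5936.0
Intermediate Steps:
a(m) = (-373 + m)*(-346 + m)
X = 5962 (X = -158 + 6120 = 5962)
h(C) = 7/(-6 + C*(10 + 5/C)) (h(C) = 7/(-6 + (10 + 5/C)*C) = 7/(-6 + C*(10 + 5/C)))
(a(347) + X) + h(-425) = ((129058 + 347² - 719*347) + 5962) + 7/(-1 + 10*(-425)) = ((129058 + 120409 - 249493) + 5962) + 7/(-1 - 4250) = (-26 + 5962) + 7/(-4251) = 5936 + 7*(-1/4251) = 5936 - 7/4251 = 25233929/4251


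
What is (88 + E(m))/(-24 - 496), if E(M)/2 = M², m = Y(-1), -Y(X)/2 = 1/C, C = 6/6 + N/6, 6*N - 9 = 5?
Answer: -7199/40625 ≈ -0.17721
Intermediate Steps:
N = 7/3 (N = 3/2 + (⅙)*5 = 3/2 + ⅚ = 7/3 ≈ 2.3333)
C = 25/18 (C = 6/6 + (7/3)/6 = 6*(⅙) + (7/3)*(⅙) = 1 + 7/18 = 25/18 ≈ 1.3889)
Y(X) = -36/25 (Y(X) = -2/25/18 = -2*18/25 = -36/25)
m = -36/25 ≈ -1.4400
E(M) = 2*M²
(88 + E(m))/(-24 - 496) = (88 + 2*(-36/25)²)/(-24 - 496) = (88 + 2*(1296/625))/(-520) = (88 + 2592/625)*(-1/520) = (57592/625)*(-1/520) = -7199/40625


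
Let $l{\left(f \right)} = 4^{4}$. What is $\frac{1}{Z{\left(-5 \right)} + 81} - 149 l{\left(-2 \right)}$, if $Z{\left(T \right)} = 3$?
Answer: $- \frac{3204095}{84} \approx -38144.0$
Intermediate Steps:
$l{\left(f \right)} = 256$
$\frac{1}{Z{\left(-5 \right)} + 81} - 149 l{\left(-2 \right)} = \frac{1}{3 + 81} - 38144 = \frac{1}{84} - 38144 = - \frac{3204095}{84}$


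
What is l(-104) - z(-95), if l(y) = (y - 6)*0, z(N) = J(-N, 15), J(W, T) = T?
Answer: -15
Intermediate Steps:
z(N) = 15
l(y) = 0 (l(y) = (-6 + y)*0 = 0)
l(-104) - z(-95) = 0 - 1*15 = 0 - 15 = -15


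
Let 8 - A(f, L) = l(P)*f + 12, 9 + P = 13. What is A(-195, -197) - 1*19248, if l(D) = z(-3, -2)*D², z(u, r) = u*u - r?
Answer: 15068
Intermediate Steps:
P = 4 (P = -9 + 13 = 4)
z(u, r) = u² - r
l(D) = 11*D² (l(D) = ((-3)² - 1*(-2))*D² = (9 + 2)*D² = 11*D²)
A(f, L) = -4 - 176*f (A(f, L) = 8 - ((11*4²)*f + 12) = 8 - ((11*16)*f + 12) = 8 - (176*f + 12) = 8 - (12 + 176*f) = 8 + (-12 - 176*f) = -4 - 176*f)
A(-195, -197) - 1*19248 = (-4 - 176*(-195)) - 1*19248 = (-4 + 34320) - 19248 = 34316 - 19248 = 15068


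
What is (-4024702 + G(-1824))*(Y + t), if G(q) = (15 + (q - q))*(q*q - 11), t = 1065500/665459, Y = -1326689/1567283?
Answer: 36111184841485536477/1042962577897 ≈ 3.4624e+7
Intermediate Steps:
Y = -1326689/1567283 (Y = -1326689*1/1567283 = -1326689/1567283 ≈ -0.84649)
t = 1065500/665459 (t = 1065500*(1/665459) = 1065500/665459 ≈ 1.6012)
G(q) = -165 + 15*q² (G(q) = (15 + 0)*(q² - 11) = 15*(-11 + q²) = -165 + 15*q²)
(-4024702 + G(-1824))*(Y + t) = (-4024702 + (-165 + 15*(-1824)²))*(-1326689/1567283 + 1065500/665459) = (-4024702 + (-165 + 15*3326976))*(787082901249/1042962577897) = (-4024702 + (-165 + 49904640))*(787082901249/1042962577897) = (-4024702 + 49904475)*(787082901249/1042962577897) = 45879773*(787082901249/1042962577897) = 36111184841485536477/1042962577897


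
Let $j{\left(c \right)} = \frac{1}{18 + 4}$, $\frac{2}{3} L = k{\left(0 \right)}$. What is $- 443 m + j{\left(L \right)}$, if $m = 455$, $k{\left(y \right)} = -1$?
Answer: $- \frac{4434429}{22} \approx -2.0157 \cdot 10^{5}$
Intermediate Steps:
$L = - \frac{3}{2}$ ($L = \frac{3}{2} \left(-1\right) = - \frac{3}{2} \approx -1.5$)
$j{\left(c \right)} = \frac{1}{22}$
$- 443 m + j{\left(L \right)} = \left(-443\right) 455 + \frac{1}{22} = -201565 + \frac{1}{22} = - \frac{4434429}{22}$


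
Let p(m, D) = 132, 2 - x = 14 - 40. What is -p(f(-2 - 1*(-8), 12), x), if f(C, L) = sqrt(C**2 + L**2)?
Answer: -132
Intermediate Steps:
x = 28 (x = 2 - (14 - 40) = 2 - 1*(-26) = 2 + 26 = 28)
-p(f(-2 - 1*(-8), 12), x) = -1*132 = -132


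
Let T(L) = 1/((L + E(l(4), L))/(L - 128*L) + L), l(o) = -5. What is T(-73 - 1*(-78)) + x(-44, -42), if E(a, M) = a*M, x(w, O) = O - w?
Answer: 1405/639 ≈ 2.1987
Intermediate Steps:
E(a, M) = M*a
T(L) = 1/(4/127 + L) (T(L) = 1/((L + L*(-5))/(L - 128*L) + L) = 1/((L - 5*L)/((-127*L)) + L) = 1/((-4*L)*(-1/(127*L)) + L) = 1/(4/127 + L))
T(-73 - 1*(-78)) + x(-44, -42) = 127/(4 + 127*(-73 - 1*(-78))) + (-42 - 1*(-44)) = 127/(4 + 127*(-73 + 78)) + (-42 + 44) = 127/(4 + 127*5) + 2 = 127/(4 + 635) + 2 = 127/639 + 2 = 1405/639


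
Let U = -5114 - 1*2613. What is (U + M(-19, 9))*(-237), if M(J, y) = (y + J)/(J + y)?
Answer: 1831062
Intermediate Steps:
M(J, y) = 1 (M(J, y) = (J + y)/(J + y) = 1)
U = -7727 (U = -5114 - 2613 = -7727)
(U + M(-19, 9))*(-237) = (-7727 + 1)*(-237) = -7726*(-237) = 1831062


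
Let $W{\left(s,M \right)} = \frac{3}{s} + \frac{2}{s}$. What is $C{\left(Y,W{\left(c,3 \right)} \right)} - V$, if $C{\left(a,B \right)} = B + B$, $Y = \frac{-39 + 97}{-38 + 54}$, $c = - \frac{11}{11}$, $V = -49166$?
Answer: $49156$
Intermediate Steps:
$c = -1$ ($c = \left(-11\right) \frac{1}{11} = -1$)
$Y = \frac{29}{8}$ ($Y = \frac{58}{16} = 58 \cdot \frac{1}{16} = \frac{29}{8} \approx 3.625$)
$W{\left(s,M \right)} = \frac{5}{s}$
$C{\left(a,B \right)} = 2 B$
$C{\left(Y,W{\left(c,3 \right)} \right)} - V = 2 \frac{5}{-1} - -49166 = 2 \cdot 5 \left(-1\right) + 49166 = 2 \left(-5\right) + 49166 = -10 + 49166 = 49156$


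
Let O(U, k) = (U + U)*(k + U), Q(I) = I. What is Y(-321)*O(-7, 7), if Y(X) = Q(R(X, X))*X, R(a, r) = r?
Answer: 0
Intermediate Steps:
O(U, k) = 2*U*(U + k) (O(U, k) = (2*U)*(U + k) = 2*U*(U + k))
Y(X) = X**2 (Y(X) = X*X = X**2)
Y(-321)*O(-7, 7) = (-321)**2*(2*(-7)*(-7 + 7)) = 103041*(2*(-7)*0) = 103041*0 = 0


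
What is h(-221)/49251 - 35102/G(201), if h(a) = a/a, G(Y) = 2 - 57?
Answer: 1728808657/2708805 ≈ 638.22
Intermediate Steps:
G(Y) = -55
h(a) = 1
h(-221)/49251 - 35102/G(201) = 1/49251 - 35102/(-55) = 1*(1/49251) - 35102*(-1/55) = 1/49251 + 35102/55 = 1728808657/2708805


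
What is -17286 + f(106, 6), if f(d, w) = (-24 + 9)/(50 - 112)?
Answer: -1071717/62 ≈ -17286.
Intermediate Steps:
f(d, w) = 15/62 (f(d, w) = -15/(-62) = -15*(-1/62) = 15/62)
-17286 + f(106, 6) = -17286 + 15/62 = -1071717/62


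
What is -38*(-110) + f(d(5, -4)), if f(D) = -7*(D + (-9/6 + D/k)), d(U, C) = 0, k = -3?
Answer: 8381/2 ≈ 4190.5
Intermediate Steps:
f(D) = 21/2 - 14*D/3 (f(D) = -7*(D + (-9/6 + D/(-3))) = -7*(D + (-9*⅙ + D*(-⅓))) = -7*(D + (-3/2 - D/3)) = -7*(-3/2 + 2*D/3) = 21/2 - 14*D/3)
-38*(-110) + f(d(5, -4)) = -38*(-110) + (21/2 - 14/3*0) = 4180 + (21/2 + 0) = 4180 + 21/2 = 8381/2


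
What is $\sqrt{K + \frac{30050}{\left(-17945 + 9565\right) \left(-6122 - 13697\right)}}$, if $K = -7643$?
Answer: $\frac{i \sqrt{2108217246940385202}}{16608322} \approx 87.424 i$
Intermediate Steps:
$\sqrt{K + \frac{30050}{\left(-17945 + 9565\right) \left(-6122 - 13697\right)}} = \sqrt{-7643 + \frac{30050}{\left(-17945 + 9565\right) \left(-6122 - 13697\right)}} = \sqrt{-7643 + \frac{30050}{\left(-8380\right) \left(-19819\right)}} = \sqrt{-7643 + \frac{30050}{166083220}} = \sqrt{-7643 + 30050 \cdot \frac{1}{166083220}} = \sqrt{-7643 + \frac{3005}{16608322}} = \sqrt{- \frac{126937402041}{16608322}} = \frac{i \sqrt{2108217246940385202}}{16608322}$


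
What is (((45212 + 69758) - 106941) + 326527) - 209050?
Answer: 125506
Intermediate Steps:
(((45212 + 69758) - 106941) + 326527) - 209050 = ((114970 - 106941) + 326527) - 209050 = (8029 + 326527) - 209050 = 334556 - 209050 = 125506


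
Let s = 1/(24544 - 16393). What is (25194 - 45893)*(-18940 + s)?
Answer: 3195510357361/8151 ≈ 3.9204e+8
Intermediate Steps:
s = 1/8151 ≈ 0.00012268
(25194 - 45893)*(-18940 + s) = (25194 - 45893)*(-18940 + 1/8151) = -20699*(-154379939/8151) = 3195510357361/8151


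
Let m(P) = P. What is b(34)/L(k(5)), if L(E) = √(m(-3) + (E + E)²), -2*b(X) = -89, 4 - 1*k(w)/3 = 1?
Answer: 89*√321/642 ≈ 2.4837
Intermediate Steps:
k(w) = 9 (k(w) = 12 - 3*1 = 12 - 3 = 9)
b(X) = 89/2 (b(X) = -½*(-89) = 89/2)
L(E) = √(-3 + 4*E²) (L(E) = √(-3 + (E + E)²) = √(-3 + (2*E)²) = √(-3 + 4*E²))
b(34)/L(k(5)) = 89/(2*(√(-3 + 4*9²))) = 89/(2*(√(-3 + 4*81))) = 89/(2*(√(-3 + 324))) = 89/(2*(√321)) = 89*(√321/321)/2 = 89*√321/642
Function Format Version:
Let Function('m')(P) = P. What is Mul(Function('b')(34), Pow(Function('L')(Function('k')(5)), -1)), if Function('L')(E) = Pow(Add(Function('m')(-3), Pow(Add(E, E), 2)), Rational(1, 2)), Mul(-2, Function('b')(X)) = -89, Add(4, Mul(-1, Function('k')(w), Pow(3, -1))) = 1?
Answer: Mul(Rational(89, 642), Pow(321, Rational(1, 2))) ≈ 2.4837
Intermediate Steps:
Function('k')(w) = 9 (Function('k')(w) = Add(12, Mul(-3, 1)) = Add(12, -3) = 9)
Function('b')(X) = Rational(89, 2) (Function('b')(X) = Mul(Rational(-1, 2), -89) = Rational(89, 2))
Function('L')(E) = Pow(Add(-3, Mul(4, Pow(E, 2))), Rational(1, 2)) (Function('L')(E) = Pow(Add(-3, Pow(Add(E, E), 2)), Rational(1, 2)) = Pow(Add(-3, Pow(Mul(2, E), 2)), Rational(1, 2)) = Pow(Add(-3, Mul(4, Pow(E, 2))), Rational(1, 2)))
Mul(Function('b')(34), Pow(Function('L')(Function('k')(5)), -1)) = Mul(Rational(89, 2), Pow(Pow(Add(-3, Mul(4, Pow(9, 2))), Rational(1, 2)), -1)) = Mul(Rational(89, 2), Pow(Pow(Add(-3, Mul(4, 81)), Rational(1, 2)), -1)) = Mul(Rational(89, 2), Pow(Pow(Add(-3, 324), Rational(1, 2)), -1)) = Mul(Rational(89, 2), Pow(Pow(321, Rational(1, 2)), -1)) = Mul(Rational(89, 2), Mul(Rational(1, 321), Pow(321, Rational(1, 2)))) = Mul(Rational(89, 642), Pow(321, Rational(1, 2)))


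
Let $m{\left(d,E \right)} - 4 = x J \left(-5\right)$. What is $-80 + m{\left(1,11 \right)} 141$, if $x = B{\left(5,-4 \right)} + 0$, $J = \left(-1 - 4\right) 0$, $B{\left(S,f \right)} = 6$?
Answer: $484$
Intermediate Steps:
$J = 0$ ($J = \left(-5\right) 0 = 0$)
$x = 6$ ($x = 6 + 0 = 6$)
$m{\left(d,E \right)} = 4$ ($m{\left(d,E \right)} = 4 + 6 \cdot 0 \left(-5\right) = 4 + 0 \left(-5\right) = 4 + 0 = 4$)
$-80 + m{\left(1,11 \right)} 141 = -80 + 4 \cdot 141 = -80 + 564 = 484$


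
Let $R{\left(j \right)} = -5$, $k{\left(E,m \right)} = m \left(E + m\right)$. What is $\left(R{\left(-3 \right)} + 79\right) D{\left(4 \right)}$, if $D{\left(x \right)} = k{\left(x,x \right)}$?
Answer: $2368$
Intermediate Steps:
$D{\left(x \right)} = 2 x^{2}$ ($D{\left(x \right)} = x \left(x + x\right) = x 2 x = 2 x^{2}$)
$\left(R{\left(-3 \right)} + 79\right) D{\left(4 \right)} = \left(-5 + 79\right) 2 \cdot 4^{2} = 74 \cdot 2 \cdot 16 = 74 \cdot 32 = 2368$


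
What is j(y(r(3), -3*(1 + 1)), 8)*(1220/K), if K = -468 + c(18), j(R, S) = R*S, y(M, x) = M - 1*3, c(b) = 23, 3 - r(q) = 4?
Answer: 7808/89 ≈ 87.730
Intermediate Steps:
r(q) = -1 (r(q) = 3 - 1*4 = 3 - 4 = -1)
y(M, x) = -3 + M (y(M, x) = M - 3 = -3 + M)
K = -445 (K = -468 + 23 = -445)
j(y(r(3), -3*(1 + 1)), 8)*(1220/K) = ((-3 - 1)*8)*(1220/(-445)) = (-4*8)*(1220*(-1/445)) = -32*(-244/89) = 7808/89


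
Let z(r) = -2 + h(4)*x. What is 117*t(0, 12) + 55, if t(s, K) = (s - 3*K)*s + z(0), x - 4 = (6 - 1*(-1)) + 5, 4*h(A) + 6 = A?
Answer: -1115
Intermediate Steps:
h(A) = -3/2 + A/4
x = 16 (x = 4 + ((6 - 1*(-1)) + 5) = 4 + ((6 + 1) + 5) = 4 + (7 + 5) = 4 + 12 = 16)
z(r) = -10 (z(r) = -2 + (-3/2 + (¼)*4)*16 = -2 + (-3/2 + 1)*16 = -2 - ½*16 = -2 - 8 = -10)
t(s, K) = -10 + s*(s - 3*K) (t(s, K) = (s - 3*K)*s - 10 = s*(s - 3*K) - 10 = -10 + s*(s - 3*K))
117*t(0, 12) + 55 = 117*(-10 + 0² - 3*12*0) + 55 = 117*(-10 + 0 + 0) + 55 = 117*(-10) + 55 = -1170 + 55 = -1115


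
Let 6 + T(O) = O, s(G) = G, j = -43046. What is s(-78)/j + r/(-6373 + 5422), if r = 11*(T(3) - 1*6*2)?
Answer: 1196128/6822791 ≈ 0.17531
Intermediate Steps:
T(O) = -6 + O
r = -165 (r = 11*((-6 + 3) - 1*6*2) = 11*(-3 - 6*2) = 11*(-3 - 12) = 11*(-15) = -165)
s(-78)/j + r/(-6373 + 5422) = -78/(-43046) - 165/(-6373 + 5422) = -78*(-1/43046) - 165/(-951) = 39/21523 - 165*(-1/951) = 39/21523 + 55/317 = 1196128/6822791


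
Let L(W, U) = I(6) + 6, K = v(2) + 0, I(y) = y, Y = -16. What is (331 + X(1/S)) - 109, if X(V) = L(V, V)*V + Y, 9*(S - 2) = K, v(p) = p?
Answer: 1057/5 ≈ 211.40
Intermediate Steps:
K = 2 (K = 2 + 0 = 2)
S = 20/9 (S = 2 + (⅑)*2 = 2 + 2/9 = 20/9 ≈ 2.2222)
L(W, U) = 12 (L(W, U) = 6 + 6 = 12)
X(V) = -16 + 12*V (X(V) = 12*V - 16 = -16 + 12*V)
(331 + X(1/S)) - 109 = (331 + (-16 + 12/(20/9))) - 109 = (331 + (-16 + 12*(9/20))) - 109 = (331 + (-16 + 27/5)) - 109 = (331 - 53/5) - 109 = 1602/5 - 109 = 1057/5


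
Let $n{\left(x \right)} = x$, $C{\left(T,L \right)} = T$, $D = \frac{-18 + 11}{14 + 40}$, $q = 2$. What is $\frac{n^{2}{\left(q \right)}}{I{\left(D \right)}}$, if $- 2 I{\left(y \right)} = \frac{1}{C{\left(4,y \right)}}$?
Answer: $-32$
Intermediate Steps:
$D = - \frac{7}{54} \approx -0.12963$
$I{\left(y \right)} = - \frac{1}{8}$ ($I{\left(y \right)} = - \frac{1}{2 \cdot 4} = \left(- \frac{1}{2}\right) \frac{1}{4} = - \frac{1}{8}$)
$\frac{n^{2}{\left(q \right)}}{I{\left(D \right)}} = \frac{2^{2}}{- \frac{1}{8}} = 4 \left(-8\right) = -32$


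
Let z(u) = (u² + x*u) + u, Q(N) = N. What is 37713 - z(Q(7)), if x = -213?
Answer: 39148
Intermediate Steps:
z(u) = u² - 212*u (z(u) = (u² - 213*u) + u = u² - 212*u)
37713 - z(Q(7)) = 37713 - 7*(-212 + 7) = 37713 - 7*(-205) = 37713 - 1*(-1435) = 37713 + 1435 = 39148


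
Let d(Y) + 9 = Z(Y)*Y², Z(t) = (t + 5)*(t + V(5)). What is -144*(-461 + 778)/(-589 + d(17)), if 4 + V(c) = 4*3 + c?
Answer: -22824/95071 ≈ -0.24007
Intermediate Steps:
V(c) = 8 + c (V(c) = -4 + (4*3 + c) = -4 + (12 + c) = 8 + c)
Z(t) = (5 + t)*(13 + t) (Z(t) = (t + 5)*(t + (8 + 5)) = (5 + t)*(t + 13) = (5 + t)*(13 + t))
d(Y) = -9 + Y²*(65 + Y² + 18*Y) (d(Y) = -9 + (65 + Y² + 18*Y)*Y² = -9 + Y²*(65 + Y² + 18*Y))
-144*(-461 + 778)/(-589 + d(17)) = -144*(-461 + 778)/(-589 + (-9 + 17²*(65 + 17² + 18*17))) = -45648/(-589 + (-9 + 289*(65 + 289 + 306))) = -45648/(-589 + (-9 + 289*660)) = -45648/(-589 + (-9 + 190740)) = -45648/(-589 + 190731) = -45648/190142 = -144*317/190142 = -22824/95071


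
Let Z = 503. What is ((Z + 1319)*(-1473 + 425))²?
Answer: 3646022215936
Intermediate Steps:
((Z + 1319)*(-1473 + 425))² = ((503 + 1319)*(-1473 + 425))² = (1822*(-1048))² = (-1909456)² = 3646022215936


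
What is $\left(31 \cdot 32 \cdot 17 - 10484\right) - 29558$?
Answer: $-23178$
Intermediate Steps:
$\left(31 \cdot 32 \cdot 17 - 10484\right) - 29558 = \left(992 \cdot 17 - 10484\right) - 29558 = \left(16864 - 10484\right) - 29558 = 6380 - 29558 = -23178$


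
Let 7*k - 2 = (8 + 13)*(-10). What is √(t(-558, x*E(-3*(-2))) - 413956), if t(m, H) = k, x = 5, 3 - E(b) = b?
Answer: 10*I*√202853/7 ≈ 643.42*I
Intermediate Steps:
E(b) = 3 - b
k = -208/7 (k = 2/7 + ((8 + 13)*(-10))/7 = 2/7 + (21*(-10))/7 = 2/7 + (⅐)*(-210) = 2/7 - 30 = -208/7 ≈ -29.714)
t(m, H) = -208/7
√(t(-558, x*E(-3*(-2))) - 413956) = √(-208/7 - 413956) = √(-2897900/7) = 10*I*√202853/7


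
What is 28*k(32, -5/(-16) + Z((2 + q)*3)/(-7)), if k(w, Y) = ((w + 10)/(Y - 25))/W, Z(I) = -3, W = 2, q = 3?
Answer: -65856/2717 ≈ -24.238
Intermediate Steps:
k(w, Y) = (10 + w)/(2*(-25 + Y)) (k(w, Y) = ((w + 10)/(Y - 25))/2 = ((10 + w)/(-25 + Y))*(½) = (10 + w)/(2*(-25 + Y)))
28*k(32, -5/(-16) + Z((2 + q)*3)/(-7)) = 28*((10 + 32)/(2*(-25 + (-5/(-16) - 3/(-7))))) = 28*((½)*42/(-25 + (-5*(-1/16) - 3*(-⅐)))) = 28*((½)*42/(-25 + (5/16 + 3/7))) = 28*((½)*42/(-25 + 83/112)) = 28*((½)*42/(-2717/112)) = 28*((½)*(-112/2717)*42) = 28*(-2352/2717) = -65856/2717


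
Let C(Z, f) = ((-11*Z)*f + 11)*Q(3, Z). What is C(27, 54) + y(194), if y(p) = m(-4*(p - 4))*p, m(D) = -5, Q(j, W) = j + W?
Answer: -481780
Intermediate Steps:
Q(j, W) = W + j
C(Z, f) = (3 + Z)*(11 - 11*Z*f) (C(Z, f) = ((-11*Z)*f + 11)*(Z + 3) = (-11*Z*f + 11)*(3 + Z) = (11 - 11*Z*f)*(3 + Z) = (3 + Z)*(11 - 11*Z*f))
y(p) = -5*p
C(27, 54) + y(194) = -11*(-1 + 27*54)*(3 + 27) - 5*194 = -11*(-1 + 1458)*30 - 970 = -11*1457*30 - 970 = -480810 - 970 = -481780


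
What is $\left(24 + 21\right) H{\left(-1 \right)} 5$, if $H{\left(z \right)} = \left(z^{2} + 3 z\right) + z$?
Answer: $-675$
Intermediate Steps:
$H{\left(z \right)} = z^{2} + 4 z$
$\left(24 + 21\right) H{\left(-1 \right)} 5 = \left(24 + 21\right) - (4 - 1) 5 = 45 \left(-1\right) 3 \cdot 5 = 45 \left(\left(-3\right) 5\right) = 45 \left(-15\right) = -675$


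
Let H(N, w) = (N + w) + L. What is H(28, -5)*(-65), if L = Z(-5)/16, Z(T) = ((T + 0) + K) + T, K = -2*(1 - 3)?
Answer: -11765/8 ≈ -1470.6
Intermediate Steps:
K = 4 (K = -2*(-2) = 4)
Z(T) = 4 + 2*T (Z(T) = ((T + 0) + 4) + T = (T + 4) + T = (4 + T) + T = 4 + 2*T)
L = -3/8 (L = (4 + 2*(-5))/16 = (4 - 10)*(1/16) = -6*1/16 = -3/8 ≈ -0.37500)
H(N, w) = -3/8 + N + w (H(N, w) = (N + w) - 3/8 = -3/8 + N + w)
H(28, -5)*(-65) = (-3/8 + 28 - 5)*(-65) = (181/8)*(-65) = -11765/8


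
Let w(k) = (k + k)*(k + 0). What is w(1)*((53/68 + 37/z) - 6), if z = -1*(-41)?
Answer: -12039/1394 ≈ -8.6363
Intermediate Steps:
z = 41
w(k) = 2*k**2 (w(k) = (2*k)*k = 2*k**2)
w(1)*((53/68 + 37/z) - 6) = (2*1**2)*((53/68 + 37/41) - 6) = (2*1)*((53*(1/68) + 37*(1/41)) - 6) = 2*((53/68 + 37/41) - 6) = 2*(4689/2788 - 6) = 2*(-12039/2788) = -12039/1394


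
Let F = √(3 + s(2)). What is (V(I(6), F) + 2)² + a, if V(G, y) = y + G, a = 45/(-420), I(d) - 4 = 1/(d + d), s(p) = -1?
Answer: 39211/1008 + 73*√2/6 ≈ 56.106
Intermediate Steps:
I(d) = 4 + 1/(2*d) (I(d) = 4 + 1/(d + d) = 4 + 1/(2*d))
a = -3/28 (a = 45*(-1/420) = -3/28 ≈ -0.10714)
F = √2 (F = √(3 - 1) = √2 ≈ 1.4142)
V(G, y) = G + y
(V(I(6), F) + 2)² + a = (((4 + (½)/6) + √2) + 2)² - 3/28 = (((4 + (½)*(⅙)) + √2) + 2)² - 3/28 = (((4 + 1/12) + √2) + 2)² - 3/28 = ((49/12 + √2) + 2)² - 3/28 = (73/12 + √2)² - 3/28 = -3/28 + (73/12 + √2)²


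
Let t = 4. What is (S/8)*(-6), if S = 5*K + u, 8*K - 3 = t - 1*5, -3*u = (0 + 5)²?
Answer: 85/16 ≈ 5.3125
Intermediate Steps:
u = -25/3 (u = -(0 + 5)²/3 = -⅓*5² = -⅓*25 = -25/3 ≈ -8.3333)
K = ¼ (K = 3/8 + (4 - 1*5)/8 = 3/8 + (4 - 5)/8 = 3/8 + (⅛)*(-1) = 3/8 - ⅛ = ¼ ≈ 0.25000)
S = -85/12 (S = 5*(¼) - 25/3 = 5/4 - 25/3 = -85/12 ≈ -7.0833)
(S/8)*(-6) = (-85/12/8)*(-6) = ((⅛)*(-85/12))*(-6) = -85/96*(-6) = 85/16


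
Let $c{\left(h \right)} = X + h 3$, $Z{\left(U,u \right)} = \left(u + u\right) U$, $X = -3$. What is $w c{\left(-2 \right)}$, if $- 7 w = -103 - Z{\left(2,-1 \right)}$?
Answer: $- \frac{891}{7} \approx -127.29$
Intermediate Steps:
$Z{\left(U,u \right)} = 2 U u$ ($Z{\left(U,u \right)} = 2 u U = 2 U u$)
$c{\left(h \right)} = -3 + 3 h$ ($c{\left(h \right)} = -3 + h 3 = -3 + 3 h$)
$w = \frac{99}{7}$ ($w = - \frac{-103 - 2 \cdot 2 \left(-1\right)}{7} = - \frac{-103 - -4}{7} = - \frac{-103 + 4}{7} = \left(- \frac{1}{7}\right) \left(-99\right) = \frac{99}{7} \approx 14.143$)
$w c{\left(-2 \right)} = \frac{99 \left(-3 + 3 \left(-2\right)\right)}{7} = \frac{99 \left(-3 - 6\right)}{7} = \frac{99}{7} \left(-9\right) = - \frac{891}{7}$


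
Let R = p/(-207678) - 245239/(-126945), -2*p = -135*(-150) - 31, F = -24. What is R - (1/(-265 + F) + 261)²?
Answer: -99992491862997898987/1467947484761940 ≈ -68117.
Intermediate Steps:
p = -20219/2 (p = -(-135*(-150) - 31)/2 = -(20250 - 31)/2 = -½*20219 = -20219/2 ≈ -10110.)
R = 34809397013/17575789140 (R = -20219/2/(-207678) - 245239/(-126945) = -20219/2*(-1/207678) - 245239*(-1/126945) = 20219/415356 + 245239/126945 = 34809397013/17575789140 ≈ 1.9805)
R - (1/(-265 + F) + 261)² = 34809397013/17575789140 - (1/(-265 - 24) + 261)² = 34809397013/17575789140 - (1/(-289) + 261)² = 34809397013/17575789140 - (-1/289 + 261)² = 34809397013/17575789140 - (75428/289)² = 34809397013/17575789140 - 1*5689383184/83521 = 34809397013/17575789140 - 5689383184/83521 = -99992491862997898987/1467947484761940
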